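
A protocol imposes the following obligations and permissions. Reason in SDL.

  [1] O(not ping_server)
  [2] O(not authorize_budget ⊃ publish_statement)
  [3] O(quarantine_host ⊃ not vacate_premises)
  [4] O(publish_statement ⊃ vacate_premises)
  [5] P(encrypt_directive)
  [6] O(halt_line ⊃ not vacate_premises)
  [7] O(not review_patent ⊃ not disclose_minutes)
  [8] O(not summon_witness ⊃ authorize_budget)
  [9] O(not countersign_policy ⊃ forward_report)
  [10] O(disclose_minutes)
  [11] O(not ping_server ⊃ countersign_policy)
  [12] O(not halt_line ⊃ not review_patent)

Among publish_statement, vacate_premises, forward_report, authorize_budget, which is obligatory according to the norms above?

authorize_budget

Premise 10 states O(disclose_minutes) outright.
The contrapositive of premise 7 (O(not review_patent ⊃ not disclose_minutes)) is O(disclose_minutes ⊃ review_patent), and O(disclose_minutes) is already established, so O(review_patent).
Premise 12, O(not halt_line ⊃ not review_patent), contraposes to O(review_patent ⊃ halt_line); with O(review_patent) we get O(halt_line).
Premise 6 is O(halt_line ⊃ not vacate_premises); since O(halt_line), deontic closure gives O(not vacate_premises).
Premise 4 is O(publish_statement ⊃ vacate_premises); contrapositively O(not vacate_premises ⊃ not publish_statement). Since O(not vacate_premises) holds, K gives O(not publish_statement).
Premise 2 is O(not authorize_budget ⊃ publish_statement); contrapositively O(not publish_statement ⊃ authorize_budget). Since O(not publish_statement) holds, K gives O(authorize_budget).
So O(authorize_budget) holds — authorize_budget is obligatory. None of the other listed options is made obligatory by any chain of premises.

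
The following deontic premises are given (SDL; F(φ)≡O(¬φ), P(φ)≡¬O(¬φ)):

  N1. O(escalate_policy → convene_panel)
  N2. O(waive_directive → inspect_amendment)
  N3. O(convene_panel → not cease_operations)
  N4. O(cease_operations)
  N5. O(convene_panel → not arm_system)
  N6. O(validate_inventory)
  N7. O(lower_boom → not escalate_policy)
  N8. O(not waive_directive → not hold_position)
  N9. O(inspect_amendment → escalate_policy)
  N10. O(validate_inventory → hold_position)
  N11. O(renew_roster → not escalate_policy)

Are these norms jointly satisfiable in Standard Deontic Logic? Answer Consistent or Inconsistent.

Premise 4 states O(cease_operations) outright.
Premise 3, O(convene_panel → not cease_operations), contraposes to O(cease_operations → not convene_panel); with O(cease_operations) we get O(not convene_panel).
Premise 1, O(escalate_policy → convene_panel), contraposes to O(not convene_panel → not escalate_policy); with O(not convene_panel) we get O(not escalate_policy).
Premise 9, O(inspect_amendment → escalate_policy), contraposes to O(not escalate_policy → not inspect_amendment); with O(not escalate_policy) we get O(not inspect_amendment).
Premise 2 is O(waive_directive → inspect_amendment); contrapositively O(not inspect_amendment → not waive_directive). Since O(not inspect_amendment) holds, K gives O(not waive_directive).
From O(not waive_directive) and premise 8, O(not waive_directive → not hold_position), we obtain O(not hold_position).
Premise 10 is O(validate_inventory → hold_position); contrapositively O(not hold_position → not validate_inventory). Since O(not hold_position) holds, K gives O(not validate_inventory).
However, premise 6 gives O(validate_inventory).
We now have both O(not validate_inventory) and O(validate_inventory) — validate_inventory is simultaneously obligatory and forbidden, violating the D-axiom.

Inconsistent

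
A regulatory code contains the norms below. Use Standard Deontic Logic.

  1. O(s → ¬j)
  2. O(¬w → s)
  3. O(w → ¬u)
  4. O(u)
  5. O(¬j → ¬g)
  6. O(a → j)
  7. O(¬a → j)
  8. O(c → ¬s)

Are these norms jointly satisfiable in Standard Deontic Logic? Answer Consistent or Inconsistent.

Inconsistent

By case analysis on a: premise 6 gives O(a → j) and premise 7 gives O(¬a → j), so O(j) either way.
The contrapositive of premise 1 (O(s → ¬j)) is O(j → ¬s), and O(j) is already established, so O(¬s).
Premise 2 is O(¬w → s); contrapositively O(¬s → w). Since O(¬s) holds, K gives O(w).
From O(w) and premise 3, O(w → ¬u), we obtain O(¬u).
Yet premise 4 states O(u).
We now have both O(¬u) and O(u) — u is simultaneously obligatory and forbidden, violating the D-axiom.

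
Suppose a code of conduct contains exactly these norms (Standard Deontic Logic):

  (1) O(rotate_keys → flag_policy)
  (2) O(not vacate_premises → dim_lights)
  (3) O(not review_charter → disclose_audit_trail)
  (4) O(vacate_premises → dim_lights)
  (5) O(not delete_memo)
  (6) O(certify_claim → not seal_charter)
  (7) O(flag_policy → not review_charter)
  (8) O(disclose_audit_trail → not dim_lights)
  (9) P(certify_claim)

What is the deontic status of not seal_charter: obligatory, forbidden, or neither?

Neither

Premise 6 is O(certify_claim → not seal_charter), but O(certify_claim) is not derivable from the premises (the permission P(certify_claim) asserts only not O(not certify_claim), not O(certify_claim)), so it does not yield O(not seal_charter).
No premise or chain of K-axiom applications forces O(not seal_charter), and none forces O(seal_charter). So not seal_charter is neither obligatory nor forbidden under these norms.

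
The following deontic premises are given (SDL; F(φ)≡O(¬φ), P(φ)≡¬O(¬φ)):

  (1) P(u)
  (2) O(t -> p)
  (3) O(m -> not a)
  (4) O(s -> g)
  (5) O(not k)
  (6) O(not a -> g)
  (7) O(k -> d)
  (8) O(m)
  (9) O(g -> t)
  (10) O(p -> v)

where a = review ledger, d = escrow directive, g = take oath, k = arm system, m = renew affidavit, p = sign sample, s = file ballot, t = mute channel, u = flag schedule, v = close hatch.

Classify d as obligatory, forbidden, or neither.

Premise 7 is O(k -> d), but O(k) is not derivable from the premises, so it does not yield O(d).
No premise or chain of K-axiom applications forces O(d), and none forces O(not d). So d is neither obligatory nor forbidden under these norms.

Neither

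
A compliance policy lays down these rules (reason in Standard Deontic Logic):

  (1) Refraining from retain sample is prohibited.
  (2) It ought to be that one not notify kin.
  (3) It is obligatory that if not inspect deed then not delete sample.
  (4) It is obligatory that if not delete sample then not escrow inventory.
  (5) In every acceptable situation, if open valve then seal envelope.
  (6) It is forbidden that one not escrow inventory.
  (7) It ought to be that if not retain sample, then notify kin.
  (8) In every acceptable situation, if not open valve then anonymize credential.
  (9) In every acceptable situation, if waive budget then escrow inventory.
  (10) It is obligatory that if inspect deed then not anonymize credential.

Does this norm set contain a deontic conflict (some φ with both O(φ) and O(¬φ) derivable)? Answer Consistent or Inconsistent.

Premise 7 is O(¬retain_sample → notify_kin), but O(¬retain_sample) is not derivable from the premises, so it does not yield O(notify_kin).
So O(notify_kin) is not derivable, and the apparent clash with O(¬notify_kin) does not arise.
A world satisfying every obligation exists (e.g. anonymize_credential=false, delete_sample=true, escrow_inventory=true, inspect_deed=true, notify_kin=false, open_valve=true, retain_sample=true, seal_envelope=true, waive_budget=false); no atom is both obligatory and forbidden, so the set is consistent.

Consistent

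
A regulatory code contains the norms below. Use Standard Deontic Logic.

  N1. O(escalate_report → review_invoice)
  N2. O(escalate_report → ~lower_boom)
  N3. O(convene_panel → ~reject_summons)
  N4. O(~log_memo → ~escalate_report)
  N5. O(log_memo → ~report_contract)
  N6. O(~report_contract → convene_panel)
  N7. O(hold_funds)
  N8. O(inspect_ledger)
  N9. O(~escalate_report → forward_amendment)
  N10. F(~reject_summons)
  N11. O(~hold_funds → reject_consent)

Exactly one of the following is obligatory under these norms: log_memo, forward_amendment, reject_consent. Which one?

forward_amendment

Premise 10 is F(~reject_summons), i.e. O(reject_summons).
Premise 3 is O(convene_panel → ~reject_summons); contrapositively O(reject_summons → ~convene_panel). Since O(reject_summons) holds, K gives O(~convene_panel).
The contrapositive of premise 6 (O(~report_contract → convene_panel)) is O(~convene_panel → report_contract), and O(~convene_panel) is already established, so O(report_contract).
Premise 5, O(log_memo → ~report_contract), contraposes to O(report_contract → ~log_memo); with O(report_contract) we get O(~log_memo).
Applying K to premise 4 (O(~log_memo → ~escalate_report)) and O(~log_memo) yields O(~escalate_report).
Premise 9 is O(~escalate_report → forward_amendment); since O(~escalate_report), deontic closure gives O(forward_amendment).
So O(forward_amendment) holds — forward_amendment is obligatory. None of the other listed options is made obligatory by any chain of premises.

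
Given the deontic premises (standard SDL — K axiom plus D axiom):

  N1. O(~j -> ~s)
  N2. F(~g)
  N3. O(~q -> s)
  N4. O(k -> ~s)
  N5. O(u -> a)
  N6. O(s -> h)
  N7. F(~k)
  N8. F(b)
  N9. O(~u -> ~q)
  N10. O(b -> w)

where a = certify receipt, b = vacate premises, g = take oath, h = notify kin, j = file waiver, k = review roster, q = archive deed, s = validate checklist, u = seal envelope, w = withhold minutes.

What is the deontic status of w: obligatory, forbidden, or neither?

Neither

Premise 10 is O(b -> w), but O(b) is not derivable from the premises, so it does not yield O(w).
No premise or chain of K-axiom applications forces O(w), and none forces O(~w). So w is neither obligatory nor forbidden under these norms.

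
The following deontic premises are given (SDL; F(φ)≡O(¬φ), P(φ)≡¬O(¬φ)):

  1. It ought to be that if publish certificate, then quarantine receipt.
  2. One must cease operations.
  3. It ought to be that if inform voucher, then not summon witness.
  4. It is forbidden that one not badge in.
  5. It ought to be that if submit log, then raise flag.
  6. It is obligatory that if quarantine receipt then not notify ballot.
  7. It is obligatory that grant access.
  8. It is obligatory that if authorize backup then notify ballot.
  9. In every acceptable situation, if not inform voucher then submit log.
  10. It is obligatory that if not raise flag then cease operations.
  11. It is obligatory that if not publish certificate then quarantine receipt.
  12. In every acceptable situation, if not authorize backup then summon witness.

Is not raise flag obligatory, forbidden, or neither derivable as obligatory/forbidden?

By case analysis on publish_certificate: premise 1 gives O(publish_certificate → quarantine_receipt) and premise 11 gives O(¬publish_certificate → quarantine_receipt), so O(quarantine_receipt) either way.
From O(quarantine_receipt) and premise 6, O(quarantine_receipt → ¬notify_ballot), we obtain O(¬notify_ballot).
Premise 8, O(authorize_backup → notify_ballot), contraposes to O(¬notify_ballot → ¬authorize_backup); with O(¬notify_ballot) we get O(¬authorize_backup).
From O(¬authorize_backup) and premise 12, O(¬authorize_backup → summon_witness), we obtain O(summon_witness).
Premise 3, O(inform_voucher → ¬summon_witness), contraposes to O(summon_witness → ¬inform_voucher); with O(summon_witness) we get O(¬inform_voucher).
From O(¬inform_voucher) and premise 9, O(¬inform_voucher → submit_log), we obtain O(submit_log).
From O(submit_log) and premise 5, O(submit_log → raise_flag), we obtain O(raise_flag).
Premises 2, 4, 7, 10 do not contribute to this derivation.
Thus O(raise_flag), which is F(¬raise_flag): ¬raise_flag is forbidden.

Forbidden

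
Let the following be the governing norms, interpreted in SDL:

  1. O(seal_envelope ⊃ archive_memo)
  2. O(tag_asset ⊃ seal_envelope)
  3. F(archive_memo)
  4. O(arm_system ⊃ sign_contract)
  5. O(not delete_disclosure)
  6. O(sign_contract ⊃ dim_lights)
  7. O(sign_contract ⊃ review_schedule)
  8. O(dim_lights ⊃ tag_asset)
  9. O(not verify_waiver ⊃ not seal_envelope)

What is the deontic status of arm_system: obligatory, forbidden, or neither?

Premise 3, F(archive_memo), is equivalent to O(not archive_memo).
Premise 1, O(seal_envelope ⊃ archive_memo), contraposes to O(not archive_memo ⊃ not seal_envelope); with O(not archive_memo) we get O(not seal_envelope).
The contrapositive of premise 2 (O(tag_asset ⊃ seal_envelope)) is O(not seal_envelope ⊃ not tag_asset), and O(not seal_envelope) is already established, so O(not tag_asset).
The contrapositive of premise 8 (O(dim_lights ⊃ tag_asset)) is O(not tag_asset ⊃ not dim_lights), and O(not tag_asset) is already established, so O(not dim_lights).
Premise 6, O(sign_contract ⊃ dim_lights), contraposes to O(not dim_lights ⊃ not sign_contract); with O(not dim_lights) we get O(not sign_contract).
Premise 4, O(arm_system ⊃ sign_contract), contraposes to O(not sign_contract ⊃ not arm_system); with O(not sign_contract) we get O(not arm_system).
Premises 5, 7, 9 do not contribute to this derivation.
Thus O(not arm_system), which is F(arm_system): arm_system is forbidden.

Forbidden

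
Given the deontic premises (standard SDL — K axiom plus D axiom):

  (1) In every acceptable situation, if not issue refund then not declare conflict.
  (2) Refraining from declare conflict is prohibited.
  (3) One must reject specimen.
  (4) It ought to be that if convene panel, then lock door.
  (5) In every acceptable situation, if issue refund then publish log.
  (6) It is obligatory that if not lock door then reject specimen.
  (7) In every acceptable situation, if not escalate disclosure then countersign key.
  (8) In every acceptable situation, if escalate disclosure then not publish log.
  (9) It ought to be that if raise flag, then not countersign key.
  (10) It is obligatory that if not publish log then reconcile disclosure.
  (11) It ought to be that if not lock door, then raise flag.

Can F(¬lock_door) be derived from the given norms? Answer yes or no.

Yes

F(¬declare_conflict) at premise 2 means O(declare_conflict).
Premise 1 is O(¬issue_refund → ¬declare_conflict); contrapositively O(declare_conflict → issue_refund). Since O(declare_conflict) holds, K gives O(issue_refund).
From O(issue_refund) and premise 5, O(issue_refund → publish_log), we obtain O(publish_log).
Premise 8, O(escalate_disclosure → ¬publish_log), contraposes to O(publish_log → ¬escalate_disclosure); with O(publish_log) we get O(¬escalate_disclosure).
From O(¬escalate_disclosure) and premise 7, O(¬escalate_disclosure → countersign_key), we obtain O(countersign_key).
Premise 9, O(raise_flag → ¬countersign_key), contraposes to O(countersign_key → ¬raise_flag); with O(countersign_key) we get O(¬raise_flag).
The contrapositive of premise 11 (O(¬lock_door → raise_flag)) is O(¬raise_flag → lock_door), and O(¬raise_flag) is already established, so O(lock_door).
Premises 3, 4, 6, 10 do not contribute to this derivation.
So O(lock_door) holds, i.e. F(¬lock_door). The claim follows.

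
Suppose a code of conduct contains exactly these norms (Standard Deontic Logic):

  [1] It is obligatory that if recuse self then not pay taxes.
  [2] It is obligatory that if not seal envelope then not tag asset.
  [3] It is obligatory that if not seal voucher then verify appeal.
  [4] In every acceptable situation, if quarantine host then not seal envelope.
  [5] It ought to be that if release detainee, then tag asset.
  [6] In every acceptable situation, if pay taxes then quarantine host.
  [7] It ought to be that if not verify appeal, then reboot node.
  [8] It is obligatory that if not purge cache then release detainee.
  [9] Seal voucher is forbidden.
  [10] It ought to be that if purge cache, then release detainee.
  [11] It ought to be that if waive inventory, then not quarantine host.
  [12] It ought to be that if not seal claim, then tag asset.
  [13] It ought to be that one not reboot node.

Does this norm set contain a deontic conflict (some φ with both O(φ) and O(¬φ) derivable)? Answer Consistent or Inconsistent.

Consistent

Premise 7 is O(¬verify_appeal → reboot_node), but O(¬verify_appeal) is not derivable from the premises, so it does not yield O(reboot_node).
So O(reboot_node) is not derivable, and the apparent clash with O(¬reboot_node) does not arise.
A world satisfying every obligation exists (e.g. pay_taxes=false, purge_cache=false, quarantine_host=false, reboot_node=false, recuse_self=false, release_detainee=true, seal_claim=false, seal_envelope=true, seal_voucher=false, tag_asset=true, verify_appeal=true, waive_inventory=false); no atom is both obligatory and forbidden, so the set is consistent.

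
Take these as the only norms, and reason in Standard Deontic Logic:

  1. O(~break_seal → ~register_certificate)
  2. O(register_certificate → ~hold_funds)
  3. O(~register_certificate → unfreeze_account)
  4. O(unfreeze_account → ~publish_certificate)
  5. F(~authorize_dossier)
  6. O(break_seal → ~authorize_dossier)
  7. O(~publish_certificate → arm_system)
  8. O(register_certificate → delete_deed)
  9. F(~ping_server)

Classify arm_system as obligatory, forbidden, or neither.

Premise 5, F(~authorize_dossier), is equivalent to O(authorize_dossier).
Premise 6, O(break_seal → ~authorize_dossier), contraposes to O(authorize_dossier → ~break_seal); with O(authorize_dossier) we get O(~break_seal).
From O(~break_seal) and premise 1, O(~break_seal → ~register_certificate), we obtain O(~register_certificate).
Applying K to premise 3 (O(~register_certificate → unfreeze_account)) and O(~register_certificate) yields O(unfreeze_account).
From O(unfreeze_account) and premise 4, O(unfreeze_account → ~publish_certificate), we obtain O(~publish_certificate).
With premise 7, O(~publish_certificate → arm_system), the K-axiom yields O(arm_system).
Premises 2, 8, 9 do not contribute to this derivation.
Hence arm_system is obligatory.

Obligatory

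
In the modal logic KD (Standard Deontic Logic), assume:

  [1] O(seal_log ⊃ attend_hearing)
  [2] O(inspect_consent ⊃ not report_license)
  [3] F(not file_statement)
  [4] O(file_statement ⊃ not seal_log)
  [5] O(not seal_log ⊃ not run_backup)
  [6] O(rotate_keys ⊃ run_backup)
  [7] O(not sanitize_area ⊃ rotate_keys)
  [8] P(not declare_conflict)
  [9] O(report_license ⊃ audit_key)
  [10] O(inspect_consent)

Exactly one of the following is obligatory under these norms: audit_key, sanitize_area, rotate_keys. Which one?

Premise 3, F(not file_statement), is equivalent to O(file_statement).
With premise 4, O(file_statement ⊃ not seal_log), the K-axiom yields O(not seal_log).
From O(not seal_log) and premise 5, O(not seal_log ⊃ not run_backup), we obtain O(not run_backup).
Premise 6, O(rotate_keys ⊃ run_backup), contraposes to O(not run_backup ⊃ not rotate_keys); with O(not run_backup) we get O(not rotate_keys).
Premise 7, O(not sanitize_area ⊃ rotate_keys), contraposes to O(not rotate_keys ⊃ sanitize_area); with O(not rotate_keys) we get O(sanitize_area).
So O(sanitize_area) holds — sanitize_area is obligatory. None of the other listed options is made obligatory by any chain of premises.

sanitize_area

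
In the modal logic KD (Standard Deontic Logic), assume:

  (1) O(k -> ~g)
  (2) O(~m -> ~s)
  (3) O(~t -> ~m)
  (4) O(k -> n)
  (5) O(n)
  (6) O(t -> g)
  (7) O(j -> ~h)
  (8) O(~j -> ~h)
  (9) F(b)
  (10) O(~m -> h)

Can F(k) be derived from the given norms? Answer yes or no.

Premises 8 and 7 cover both cases: O(~j -> ~h) and O(j -> ~h). Since ~j ∨ j is a tautology, O(~h) follows.
The contrapositive of premise 10 (O(~m -> h)) is O(~h -> m), and O(~h) is already established, so O(m).
Premise 3, O(~t -> ~m), contraposes to O(m -> t); with O(m) we get O(t).
From O(t) and premise 6, O(t -> g), we obtain O(g).
Premise 1, O(k -> ~g), contraposes to O(g -> ~k); with O(g) we get O(~k).
Premises 2, 4, 5, 9 do not contribute to this derivation.
So O(~k) holds, i.e. F(k). The claim follows.

Yes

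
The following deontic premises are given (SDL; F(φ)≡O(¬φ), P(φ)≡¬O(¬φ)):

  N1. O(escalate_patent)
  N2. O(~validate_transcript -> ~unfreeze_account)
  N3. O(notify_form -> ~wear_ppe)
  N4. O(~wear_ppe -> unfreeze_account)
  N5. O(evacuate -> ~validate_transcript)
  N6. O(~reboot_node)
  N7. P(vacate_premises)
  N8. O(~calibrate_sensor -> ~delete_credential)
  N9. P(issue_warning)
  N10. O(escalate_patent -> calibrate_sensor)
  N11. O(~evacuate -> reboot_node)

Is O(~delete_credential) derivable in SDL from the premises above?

Premise 8 is O(~calibrate_sensor -> ~delete_credential), but O(~calibrate_sensor) is not derivable from the premises, so it does not yield O(~delete_credential).
No other premise forces O(~delete_credential). An ideal world satisfying every premise can still have ~delete_credential false, so O(~delete_credential) is not derivable.

No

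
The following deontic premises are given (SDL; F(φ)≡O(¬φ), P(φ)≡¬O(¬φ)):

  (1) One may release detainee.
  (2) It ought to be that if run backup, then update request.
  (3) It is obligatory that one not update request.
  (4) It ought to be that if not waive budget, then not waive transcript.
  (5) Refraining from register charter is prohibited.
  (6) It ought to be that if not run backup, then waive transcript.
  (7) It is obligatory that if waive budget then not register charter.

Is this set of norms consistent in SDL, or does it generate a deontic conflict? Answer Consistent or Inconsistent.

From premise 3 we have O(¬update_request).
Premise 2 is O(run_backup → update_request); contrapositively O(¬update_request → ¬run_backup). Since O(¬update_request) holds, K gives O(¬run_backup).
Premise 6 is O(¬run_backup → waive_transcript); since O(¬run_backup), deontic closure gives O(waive_transcript).
The contrapositive of premise 4 (O(¬waive_budget → ¬waive_transcript)) is O(waive_transcript → waive_budget), and O(waive_transcript) is already established, so O(waive_budget).
With premise 7, O(waive_budget → ¬register_charter), the K-axiom yields O(¬register_charter).
Yet premise 5 is F(¬register_charter), i.e. O(register_charter).
We now have both O(¬register_charter) and O(register_charter) — register_charter is simultaneously obligatory and forbidden, violating the D-axiom.

Inconsistent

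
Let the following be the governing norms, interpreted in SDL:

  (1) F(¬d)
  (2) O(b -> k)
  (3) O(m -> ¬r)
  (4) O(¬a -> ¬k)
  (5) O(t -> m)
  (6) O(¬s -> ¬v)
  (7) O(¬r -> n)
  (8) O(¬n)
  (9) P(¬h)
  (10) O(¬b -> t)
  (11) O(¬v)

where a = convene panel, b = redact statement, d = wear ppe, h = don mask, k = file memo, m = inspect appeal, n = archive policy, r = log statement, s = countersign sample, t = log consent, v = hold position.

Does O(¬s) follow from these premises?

No

Premise 6 is O(¬s -> ¬v); even if O(¬v) held, inferring O(¬s) would be affirming the consequent — invalid.
No other premise forces O(¬s). An ideal world satisfying every premise can still have ¬s false, so O(¬s) is not derivable.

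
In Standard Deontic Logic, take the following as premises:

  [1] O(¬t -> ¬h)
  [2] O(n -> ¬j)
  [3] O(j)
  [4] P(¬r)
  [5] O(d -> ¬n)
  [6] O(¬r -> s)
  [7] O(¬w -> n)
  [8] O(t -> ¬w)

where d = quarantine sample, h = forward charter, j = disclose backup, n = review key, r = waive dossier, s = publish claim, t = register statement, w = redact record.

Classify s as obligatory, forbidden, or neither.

Neither

Premise 6 is O(¬r -> s), but O(¬r) is not derivable from the premises (the permission P(¬r) asserts only ¬O(r), not O(¬r)), so it does not yield O(s).
No premise or chain of K-axiom applications forces O(s), and none forces O(¬s). So s is neither obligatory nor forbidden under these norms.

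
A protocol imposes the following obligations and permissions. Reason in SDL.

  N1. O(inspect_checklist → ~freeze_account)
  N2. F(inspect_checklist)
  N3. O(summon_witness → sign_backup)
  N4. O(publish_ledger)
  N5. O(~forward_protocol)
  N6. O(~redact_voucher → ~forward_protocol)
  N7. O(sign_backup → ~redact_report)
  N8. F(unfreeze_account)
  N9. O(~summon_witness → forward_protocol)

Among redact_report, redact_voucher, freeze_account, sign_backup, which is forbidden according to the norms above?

Premise 5 states O(~forward_protocol) outright.
Premise 9, O(~summon_witness → forward_protocol), contraposes to O(~forward_protocol → summon_witness); with O(~forward_protocol) we get O(summon_witness).
From O(summon_witness) and premise 3, O(summon_witness → sign_backup), we obtain O(sign_backup).
From O(sign_backup) and premise 7, O(sign_backup → ~redact_report), we obtain O(~redact_report).
So O(~redact_report) holds, i.e. redact_report is forbidden. None of the other listed options is forbidden under the premises.

redact_report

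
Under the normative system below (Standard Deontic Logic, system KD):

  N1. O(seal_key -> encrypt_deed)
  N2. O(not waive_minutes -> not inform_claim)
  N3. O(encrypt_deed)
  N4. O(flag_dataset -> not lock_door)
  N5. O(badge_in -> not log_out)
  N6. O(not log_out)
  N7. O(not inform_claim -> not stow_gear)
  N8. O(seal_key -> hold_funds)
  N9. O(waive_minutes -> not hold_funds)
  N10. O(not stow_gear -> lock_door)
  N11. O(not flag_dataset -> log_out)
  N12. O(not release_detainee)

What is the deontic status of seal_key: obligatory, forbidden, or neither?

Forbidden

Premise 6 states O(not log_out) outright.
Premise 11, O(not flag_dataset -> log_out), contraposes to O(not log_out -> flag_dataset); with O(not log_out) we get O(flag_dataset).
From O(flag_dataset) and premise 4, O(flag_dataset -> not lock_door), we obtain O(not lock_door).
The contrapositive of premise 10 (O(not stow_gear -> lock_door)) is O(not lock_door -> stow_gear), and O(not lock_door) is already established, so O(stow_gear).
The contrapositive of premise 7 (O(not inform_claim -> not stow_gear)) is O(stow_gear -> inform_claim), and O(stow_gear) is already established, so O(inform_claim).
Premise 2 is O(not waive_minutes -> not inform_claim); contrapositively O(inform_claim -> waive_minutes). Since O(inform_claim) holds, K gives O(waive_minutes).
From O(waive_minutes) and premise 9, O(waive_minutes -> not hold_funds), we obtain O(not hold_funds).
Premise 8, O(seal_key -> hold_funds), contraposes to O(not hold_funds -> not seal_key); with O(not hold_funds) we get O(not seal_key).
Premises 1, 3, 5, 12 do not contribute to this derivation.
Thus O(not seal_key), which is F(seal_key): seal_key is forbidden.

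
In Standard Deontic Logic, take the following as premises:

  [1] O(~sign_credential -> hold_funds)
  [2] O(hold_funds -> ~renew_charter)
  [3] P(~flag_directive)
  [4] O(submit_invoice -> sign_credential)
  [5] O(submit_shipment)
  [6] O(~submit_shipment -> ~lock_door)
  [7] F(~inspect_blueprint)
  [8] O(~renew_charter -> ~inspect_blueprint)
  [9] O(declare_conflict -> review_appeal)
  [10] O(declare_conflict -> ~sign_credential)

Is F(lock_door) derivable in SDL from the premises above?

Premise 6 is O(~submit_shipment -> ~lock_door), but O(~submit_shipment) is not derivable from the premises, so it does not yield O(~lock_door).
No other premise forces O(~lock_door). An ideal world satisfying every premise can still have lock_door true, so F(lock_door) is not derivable.

No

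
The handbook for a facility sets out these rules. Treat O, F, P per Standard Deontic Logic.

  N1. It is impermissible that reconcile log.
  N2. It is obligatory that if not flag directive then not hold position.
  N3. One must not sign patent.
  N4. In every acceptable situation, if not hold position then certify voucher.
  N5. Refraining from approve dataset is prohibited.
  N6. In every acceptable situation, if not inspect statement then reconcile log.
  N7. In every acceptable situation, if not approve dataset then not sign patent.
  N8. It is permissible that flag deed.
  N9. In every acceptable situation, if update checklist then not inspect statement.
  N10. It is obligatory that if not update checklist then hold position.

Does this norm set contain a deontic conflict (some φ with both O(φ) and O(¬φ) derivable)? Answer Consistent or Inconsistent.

Consistent

Premise 7 is O(¬approve_dataset → ¬sign_patent); even if O(¬sign_patent) held, inferring O(¬approve_dataset) would be affirming the consequent — invalid.
So O(¬approve_dataset) is not derivable, and the apparent clash with O(approve_dataset) does not arise.
A world satisfying every obligation exists (e.g. approve_dataset=true, certify_voucher=false, flag_deed=false, flag_directive=true, hold_position=true, inspect_statement=true, reconcile_log=false, sign_patent=false, update_checklist=false); no atom is both obligatory and forbidden, so the set is consistent.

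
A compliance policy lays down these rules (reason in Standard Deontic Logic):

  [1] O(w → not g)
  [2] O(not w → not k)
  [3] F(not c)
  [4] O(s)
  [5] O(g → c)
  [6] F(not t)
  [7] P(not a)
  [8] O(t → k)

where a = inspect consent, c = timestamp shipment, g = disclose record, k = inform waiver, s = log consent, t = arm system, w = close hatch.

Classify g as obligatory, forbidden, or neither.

Premise 6 is F(not t), i.e. O(t).
Applying K to premise 8 (O(t → k)) and O(t) yields O(k).
Premise 2 is O(not w → not k); contrapositively O(k → w). Since O(k) holds, K gives O(w).
From O(w) and premise 1, O(w → not g), we obtain O(not g).
Premises 3, 4, 5, 7 do not contribute to this derivation.
Thus O(not g), which is F(g): g is forbidden.

Forbidden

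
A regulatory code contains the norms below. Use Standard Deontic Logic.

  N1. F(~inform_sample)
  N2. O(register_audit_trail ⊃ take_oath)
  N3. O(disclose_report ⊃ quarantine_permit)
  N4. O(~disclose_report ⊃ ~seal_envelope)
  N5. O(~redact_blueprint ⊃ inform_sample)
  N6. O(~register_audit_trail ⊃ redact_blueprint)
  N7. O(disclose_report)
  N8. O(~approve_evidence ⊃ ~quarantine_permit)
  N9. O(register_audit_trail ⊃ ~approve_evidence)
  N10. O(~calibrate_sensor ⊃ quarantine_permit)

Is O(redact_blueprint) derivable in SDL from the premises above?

From premise 7 we have O(disclose_report).
From O(disclose_report) and premise 3, O(disclose_report ⊃ quarantine_permit), we obtain O(quarantine_permit).
Premise 8 is O(~approve_evidence ⊃ ~quarantine_permit); contrapositively O(quarantine_permit ⊃ approve_evidence). Since O(quarantine_permit) holds, K gives O(approve_evidence).
Premise 9, O(register_audit_trail ⊃ ~approve_evidence), contraposes to O(approve_evidence ⊃ ~register_audit_trail); with O(approve_evidence) we get O(~register_audit_trail).
Applying K to premise 6 (O(~register_audit_trail ⊃ redact_blueprint)) and O(~register_audit_trail) yields O(redact_blueprint).
Premises 1, 2, 4, 5, 10 do not contribute to this derivation.
So O(redact_blueprint) follows.

Yes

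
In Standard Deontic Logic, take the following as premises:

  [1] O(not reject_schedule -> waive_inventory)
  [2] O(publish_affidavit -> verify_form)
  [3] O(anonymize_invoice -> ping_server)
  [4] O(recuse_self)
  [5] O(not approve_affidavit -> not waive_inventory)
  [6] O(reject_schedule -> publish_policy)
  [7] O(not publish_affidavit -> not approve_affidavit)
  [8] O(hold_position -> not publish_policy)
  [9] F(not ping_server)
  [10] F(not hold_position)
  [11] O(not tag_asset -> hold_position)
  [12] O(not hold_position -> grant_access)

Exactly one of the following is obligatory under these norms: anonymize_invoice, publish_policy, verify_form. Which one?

verify_form

Premise 10, F(not hold_position), is equivalent to O(hold_position).
Applying K to premise 8 (O(hold_position -> not publish_policy)) and O(hold_position) yields O(not publish_policy).
Premise 6 is O(reject_schedule -> publish_policy); contrapositively O(not publish_policy -> not reject_schedule). Since O(not publish_policy) holds, K gives O(not reject_schedule).
Applying K to premise 1 (O(not reject_schedule -> waive_inventory)) and O(not reject_schedule) yields O(waive_inventory).
The contrapositive of premise 5 (O(not approve_affidavit -> not waive_inventory)) is O(waive_inventory -> approve_affidavit), and O(waive_inventory) is already established, so O(approve_affidavit).
The contrapositive of premise 7 (O(not publish_affidavit -> not approve_affidavit)) is O(approve_affidavit -> publish_affidavit), and O(approve_affidavit) is already established, so O(publish_affidavit).
From O(publish_affidavit) and premise 2, O(publish_affidavit -> verify_form), we obtain O(verify_form).
So O(verify_form) holds — verify_form is obligatory. None of the other listed options is made obligatory by any chain of premises.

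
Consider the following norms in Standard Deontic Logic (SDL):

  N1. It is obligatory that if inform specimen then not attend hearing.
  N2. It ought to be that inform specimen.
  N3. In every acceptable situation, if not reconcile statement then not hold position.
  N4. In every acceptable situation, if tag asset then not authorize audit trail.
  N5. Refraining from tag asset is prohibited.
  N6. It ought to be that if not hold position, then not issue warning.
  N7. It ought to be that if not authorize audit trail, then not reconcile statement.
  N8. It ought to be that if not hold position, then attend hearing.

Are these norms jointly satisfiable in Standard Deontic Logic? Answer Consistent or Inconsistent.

Inconsistent

Premise 2 states O(inform_specimen) outright.
With premise 1, O(inform_specimen → ¬attend_hearing), the K-axiom yields O(¬attend_hearing).
Premise 8 is O(¬hold_position → attend_hearing); contrapositively O(¬attend_hearing → hold_position). Since O(¬attend_hearing) holds, K gives O(hold_position).
Premise 3 is O(¬reconcile_statement → ¬hold_position); contrapositively O(hold_position → reconcile_statement). Since O(hold_position) holds, K gives O(reconcile_statement).
Premise 7 is O(¬authorize_audit_trail → ¬reconcile_statement); contrapositively O(reconcile_statement → authorize_audit_trail). Since O(reconcile_statement) holds, K gives O(authorize_audit_trail).
Premise 4 is O(tag_asset → ¬authorize_audit_trail); contrapositively O(authorize_audit_trail → ¬tag_asset). Since O(authorize_audit_trail) holds, K gives O(¬tag_asset).
Yet premise 5 is F(¬tag_asset), i.e. O(tag_asset).
We now have both O(¬tag_asset) and O(tag_asset) — tag_asset is simultaneously obligatory and forbidden, violating the D-axiom.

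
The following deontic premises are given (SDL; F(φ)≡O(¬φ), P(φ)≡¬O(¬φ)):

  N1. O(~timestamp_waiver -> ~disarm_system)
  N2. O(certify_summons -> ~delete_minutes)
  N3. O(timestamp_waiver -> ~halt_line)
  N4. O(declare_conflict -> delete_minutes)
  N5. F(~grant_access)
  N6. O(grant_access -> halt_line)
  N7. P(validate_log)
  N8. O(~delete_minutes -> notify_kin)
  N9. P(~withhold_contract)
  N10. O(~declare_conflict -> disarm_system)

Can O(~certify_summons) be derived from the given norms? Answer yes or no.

Premise 5, F(~grant_access), is equivalent to O(grant_access).
Applying K to premise 6 (O(grant_access -> halt_line)) and O(grant_access) yields O(halt_line).
Premise 3, O(timestamp_waiver -> ~halt_line), contraposes to O(halt_line -> ~timestamp_waiver); with O(halt_line) we get O(~timestamp_waiver).
Premise 1 is O(~timestamp_waiver -> ~disarm_system); since O(~timestamp_waiver), deontic closure gives O(~disarm_system).
Premise 10 is O(~declare_conflict -> disarm_system); contrapositively O(~disarm_system -> declare_conflict). Since O(~disarm_system) holds, K gives O(declare_conflict).
Applying K to premise 4 (O(declare_conflict -> delete_minutes)) and O(declare_conflict) yields O(delete_minutes).
Premise 2, O(certify_summons -> ~delete_minutes), contraposes to O(delete_minutes -> ~certify_summons); with O(delete_minutes) we get O(~certify_summons).
Premises 7, 8, 9 do not contribute to this derivation.
So O(~certify_summons) follows.

Yes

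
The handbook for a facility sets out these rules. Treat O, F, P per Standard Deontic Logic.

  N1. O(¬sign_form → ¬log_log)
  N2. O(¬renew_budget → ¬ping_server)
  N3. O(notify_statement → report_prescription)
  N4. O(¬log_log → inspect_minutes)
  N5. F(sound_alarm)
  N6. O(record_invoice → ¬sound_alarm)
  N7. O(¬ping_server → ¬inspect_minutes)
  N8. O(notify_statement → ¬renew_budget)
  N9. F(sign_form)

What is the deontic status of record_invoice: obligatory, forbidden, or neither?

Premise 6 is O(record_invoice → ¬sound_alarm); even if O(¬sound_alarm) held, inferring O(record_invoice) would be affirming the consequent — invalid.
No premise or chain of K-axiom applications forces O(record_invoice), and none forces O(¬record_invoice). So record_invoice is neither obligatory nor forbidden under these norms.

Neither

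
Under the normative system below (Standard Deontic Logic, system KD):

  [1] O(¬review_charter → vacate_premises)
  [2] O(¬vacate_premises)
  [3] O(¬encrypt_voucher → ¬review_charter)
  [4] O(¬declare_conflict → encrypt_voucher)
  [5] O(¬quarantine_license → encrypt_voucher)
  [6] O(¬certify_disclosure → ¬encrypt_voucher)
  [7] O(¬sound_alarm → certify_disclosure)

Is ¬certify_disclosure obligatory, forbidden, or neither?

Premise 2 states O(¬vacate_premises) outright.
The contrapositive of premise 1 (O(¬review_charter → vacate_premises)) is O(¬vacate_premises → review_charter), and O(¬vacate_premises) is already established, so O(review_charter).
Premise 3 is O(¬encrypt_voucher → ¬review_charter); contrapositively O(review_charter → encrypt_voucher). Since O(review_charter) holds, K gives O(encrypt_voucher).
Premise 6, O(¬certify_disclosure → ¬encrypt_voucher), contraposes to O(encrypt_voucher → certify_disclosure); with O(encrypt_voucher) we get O(certify_disclosure).
Premises 4, 5, 7 do not contribute to this derivation.
Thus O(certify_disclosure), which is F(¬certify_disclosure): ¬certify_disclosure is forbidden.

Forbidden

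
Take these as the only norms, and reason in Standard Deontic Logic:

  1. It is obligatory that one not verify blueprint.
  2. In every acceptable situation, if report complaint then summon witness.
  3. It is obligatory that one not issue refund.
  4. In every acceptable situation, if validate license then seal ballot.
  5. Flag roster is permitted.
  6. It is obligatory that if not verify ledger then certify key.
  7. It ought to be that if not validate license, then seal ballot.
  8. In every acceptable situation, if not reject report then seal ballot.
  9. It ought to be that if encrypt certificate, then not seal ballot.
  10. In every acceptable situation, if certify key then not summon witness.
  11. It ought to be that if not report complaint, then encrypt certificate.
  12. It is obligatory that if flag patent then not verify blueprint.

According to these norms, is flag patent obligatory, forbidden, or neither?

Neither

Premise 12 is O(flag_patent → ¬verify_blueprint); even if O(¬verify_blueprint) held, inferring O(flag_patent) would be affirming the consequent — invalid.
No premise or chain of K-axiom applications forces O(flag_patent), and none forces O(¬flag_patent). So flag_patent is neither obligatory nor forbidden under these norms.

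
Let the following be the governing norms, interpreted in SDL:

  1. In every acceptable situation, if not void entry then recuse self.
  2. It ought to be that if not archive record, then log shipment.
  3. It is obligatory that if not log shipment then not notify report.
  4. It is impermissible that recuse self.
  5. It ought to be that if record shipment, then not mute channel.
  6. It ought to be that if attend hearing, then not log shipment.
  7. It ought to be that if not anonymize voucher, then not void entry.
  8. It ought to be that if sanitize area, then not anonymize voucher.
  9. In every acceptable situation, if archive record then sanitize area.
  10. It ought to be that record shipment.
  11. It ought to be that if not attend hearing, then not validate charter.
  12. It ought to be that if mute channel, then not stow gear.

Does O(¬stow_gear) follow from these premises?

No

Premise 12 is O(mute_channel → ¬stow_gear), but O(mute_channel) is not derivable from the premises, so it does not yield O(¬stow_gear).
No other premise forces O(¬stow_gear). An ideal world satisfying every premise can still have ¬stow_gear false, so O(¬stow_gear) is not derivable.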